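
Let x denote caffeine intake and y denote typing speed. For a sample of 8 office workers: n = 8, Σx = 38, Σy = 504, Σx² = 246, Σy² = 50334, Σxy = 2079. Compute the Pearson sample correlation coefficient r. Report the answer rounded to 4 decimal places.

Numerator: nΣxy − (Σx)(Σy) = 8·2079 − (38)(504) = -2520
Denominator: √[(nΣx²−(Σx)²)(nΣy²−(Σy)²)]
  nΣx²−(Σx)² = 8·246 − 1444 = 524;  nΣy²−(Σy)² = 8·50334 − 254016 = 148656
  √(524·148656) = √77895744 = 8825.8566
r = -2520 / 8825.8566 = -0.2855

-0.2855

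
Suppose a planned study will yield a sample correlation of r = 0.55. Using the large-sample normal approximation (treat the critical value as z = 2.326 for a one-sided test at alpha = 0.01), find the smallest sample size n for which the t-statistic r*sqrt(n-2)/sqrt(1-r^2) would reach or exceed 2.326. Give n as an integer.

15

r√(n−2)/√(1−r²) ≥ 2.326  ⇔  n−2 ≥ (2.326)²·(1−r²)/r²
(1−r²)/r² = (1−0.3025)/0.3025 = 2.3058
n ≥ 2 + 5.410276·2.3058 = 2 + 12.4750 = 14.4750
⌈14.4750⌉ = 15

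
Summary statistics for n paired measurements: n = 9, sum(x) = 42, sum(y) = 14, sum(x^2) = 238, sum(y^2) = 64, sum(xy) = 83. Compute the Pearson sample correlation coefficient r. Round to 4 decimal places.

Numerator: nΣxy − (Σx)(Σy) = 9·83 − (42)(14) = 159
Denominator: √[(nΣx²−(Σx)²)(nΣy²−(Σy)²)]
  nΣx²−(Σx)² = 9·238 − 1764 = 378;  nΣy²−(Σy)² = 9·64 − 196 = 380
  √(378·380) = √143640 = 378.9987
r = 159 / 378.9987 = 0.4195

0.4195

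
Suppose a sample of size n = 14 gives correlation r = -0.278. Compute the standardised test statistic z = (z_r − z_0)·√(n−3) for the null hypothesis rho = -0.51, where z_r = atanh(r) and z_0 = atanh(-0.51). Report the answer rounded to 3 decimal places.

z_r = atanh(-0.278) = -0.285513,  z_0 = atanh(-0.51) = -0.562730
SE = 1/√(n−3) = 1/√11 = 0.301511
z = (z_r − z_0)/SE = (-0.285513 − (-0.562730)) / 0.301511 = 0.277217 / 0.301511 = 0.919

0.919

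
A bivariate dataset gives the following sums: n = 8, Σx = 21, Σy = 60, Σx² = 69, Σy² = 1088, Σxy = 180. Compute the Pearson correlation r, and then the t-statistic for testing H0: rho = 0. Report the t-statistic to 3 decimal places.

0.603

Numerator: nΣxy − (Σx)(Σy) = 8·180 − (21)(60) = 180
Denominator: √[(nΣx²−(Σx)²)(nΣy²−(Σy)²)]
  nΣx²−(Σx)² = 8·69 − 441 = 111;  nΣy²−(Σy)² = 8·1088 − 3600 = 5104
  √(111·5104) = √566544 = 752.6912
r = 180 / 752.6912 = 0.2391
t = r·√(n−2)/√(1−r²) = 0.2391·√6 / √(1−0.057169) = 0.585673 / 0.970995 = 0.603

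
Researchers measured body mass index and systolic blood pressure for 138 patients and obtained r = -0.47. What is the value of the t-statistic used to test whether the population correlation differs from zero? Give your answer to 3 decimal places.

-6.210

1 − r² = 1 − 0.2209 = 0.7791;  √(1−r²) = 0.882666
√(n−2) = √136 = 11.661904
t = r·√(n−2)/√(1−r²) = -0.47 · 11.661904 / 0.882666 = -6.210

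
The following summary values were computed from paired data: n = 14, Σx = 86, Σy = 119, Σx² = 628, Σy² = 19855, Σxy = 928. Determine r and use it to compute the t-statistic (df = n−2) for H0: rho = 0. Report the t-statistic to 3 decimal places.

S_xy = nΣxy − ΣxΣy = 14·928 − 86·119 = 12992 − 10234 = 2758
S_xx = nΣx² − (Σx)² = 14·628 − 86² = 8792 − 7396 = 1396
S_yy = nΣy² − (Σy)² = 14·19855 − 119² = 277970 − 14161 = 263809
r = S_xy / √(S_xx·S_yy) = 2758 / √(1396·263809) = 2758 / √368277364 = 2758 / 19190.5540 = 0.1437
t = r·√(n−2)/√(1−r²) = 0.1437·√12 / √(1−0.020650) = 0.497791 / 0.989621 = 0.503

0.503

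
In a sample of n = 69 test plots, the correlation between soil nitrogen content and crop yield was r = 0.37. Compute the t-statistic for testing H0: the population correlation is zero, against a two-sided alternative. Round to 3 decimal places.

1 − r² = 1 − 0.1369 = 0.8631;  √(1−r²) = 0.929032
√(n−2) = √67 = 8.185353
t = r·√(n−2)/√(1−r²) = 0.37 · 8.185353 / 0.929032 = 3.260

3.260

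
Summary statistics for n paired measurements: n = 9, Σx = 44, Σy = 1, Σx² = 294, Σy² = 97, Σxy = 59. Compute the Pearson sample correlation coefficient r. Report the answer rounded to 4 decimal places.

0.6189

S_xy = nΣxy − ΣxΣy = 9·59 − 44·1 = 531 − 44 = 487
S_xx = nΣx² − (Σx)² = 9·294 − 44² = 2646 − 1936 = 710
S_yy = nΣy² − (Σy)² = 9·97 − 1² = 873 − 1 = 872
r = S_xy / √(S_xx·S_yy) = 487 / √(710·872) = 487 / √619120 = 487 / 786.8418 = 0.6189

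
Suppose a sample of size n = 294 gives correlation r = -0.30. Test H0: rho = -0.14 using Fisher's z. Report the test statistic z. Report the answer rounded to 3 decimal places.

Fisher z: atanh(-0.30) = -0.309520, atanh(-0.14) = -0.140926
z = (z_r − z_0)·√(n−3) = (-0.309520 − (-0.140926))·√291 = -0.168594 · 17.058722 = -2.876

-2.876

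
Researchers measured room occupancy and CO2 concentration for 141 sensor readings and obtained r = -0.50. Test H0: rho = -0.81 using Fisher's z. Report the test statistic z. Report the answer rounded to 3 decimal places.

z_r = atanh(-0.50) = -0.549306,  z_0 = atanh(-0.81) = -1.127029
SE = 1/√(n−3) = 1/√138 = 0.085126
z = (z_r − z_0)/SE = (-0.549306 − (-1.127029)) / 0.085126 = 0.577723 / 0.085126 = 6.787

6.787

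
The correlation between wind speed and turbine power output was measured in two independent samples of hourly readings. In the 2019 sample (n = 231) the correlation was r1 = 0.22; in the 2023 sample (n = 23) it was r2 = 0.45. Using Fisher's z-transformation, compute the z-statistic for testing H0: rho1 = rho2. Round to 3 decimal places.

-1.119

z1 = atanh(0.22) = 0.223656,  z2 = atanh(0.45) = 0.484700
SE = √(1/(n1−3) + 1/(n2−3)) = √(1/228 + 1/20) = √(0.0043860 + 0.0500000) = √0.0543860 = 0.233208
z = (z1 − z2)/SE = (0.223656 − 0.484700) / 0.233208 = -0.261044 / 0.233208 = -1.119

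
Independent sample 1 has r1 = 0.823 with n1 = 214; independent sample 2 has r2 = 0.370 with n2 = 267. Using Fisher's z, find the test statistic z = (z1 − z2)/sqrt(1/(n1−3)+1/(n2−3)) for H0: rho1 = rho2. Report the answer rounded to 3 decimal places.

Fisher z-transforms: z1 = atanh(0.823) = 1.166045, z2 = atanh(0.370) = 0.388423; difference d = 0.777622
Var(d) = 1/211 + 1/264 = 0.0047393 + 0.0037879 = 0.0085272
z = d/√Var(d) = 0.777622 / √0.0085272 = 0.777622 / 0.092343 = 8.421

8.421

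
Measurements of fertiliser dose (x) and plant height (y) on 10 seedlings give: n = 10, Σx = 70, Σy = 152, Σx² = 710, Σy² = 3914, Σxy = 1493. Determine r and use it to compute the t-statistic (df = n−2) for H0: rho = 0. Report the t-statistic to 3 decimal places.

2.954

Numerator: nΣxy − (Σx)(Σy) = 10·1493 − (70)(152) = 4290
Denominator: √[(nΣx²−(Σx)²)(nΣy²−(Σy)²)]
  nΣx²−(Σx)² = 10·710 − 4900 = 2200;  nΣy²−(Σy)² = 10·3914 − 23104 = 16036
  √(2200·16036) = √35279200 = 5939.6296
r = 4290 / 5939.6296 = 0.7223
t = r·√(n−2)/√(1−r²) = 0.7223·√8 / √(1−0.521717) = 2.042973 / 0.691580 = 2.954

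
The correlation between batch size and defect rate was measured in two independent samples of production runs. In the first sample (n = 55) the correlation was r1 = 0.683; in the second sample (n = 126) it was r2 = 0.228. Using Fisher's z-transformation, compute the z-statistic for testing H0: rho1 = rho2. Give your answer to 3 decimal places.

Fisher z-transforms: z1 = atanh(0.683) = 0.834716, z2 = atanh(0.228) = 0.232079; difference d = 0.602637
Var(d) = 1/52 + 1/123 = 0.0192308 + 0.0081301 = 0.0273609
z = d/√Var(d) = 0.602637 / √0.0273609 = 0.602637 / 0.165411 = 3.643

3.643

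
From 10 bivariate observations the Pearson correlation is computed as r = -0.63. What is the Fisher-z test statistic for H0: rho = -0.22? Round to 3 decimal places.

-1.370

z_r = atanh(-0.63) = -0.741416,  z_0 = atanh(-0.22) = -0.223656
SE = 1/√(n−3) = 1/√7 = 0.377964
z = (z_r − z_0)/SE = (-0.741416 − (-0.223656)) / 0.377964 = -0.517760 / 0.377964 = -1.370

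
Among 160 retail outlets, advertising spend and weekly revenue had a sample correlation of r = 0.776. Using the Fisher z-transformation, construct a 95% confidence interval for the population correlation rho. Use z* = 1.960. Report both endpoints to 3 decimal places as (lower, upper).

z_r = atanh(0.776) = 1.035236;  SE = 1/√(n−3) = 1/√157 = 0.079809
z-limits: 1.035236 ± 1.960·0.079809 = 1.035236 ± 0.156426 = [0.878810, 1.191662]
ρ-limits: (tanh 0.878810, tanh 1.191662) = (0.706, 0.831)

(0.706, 0.831)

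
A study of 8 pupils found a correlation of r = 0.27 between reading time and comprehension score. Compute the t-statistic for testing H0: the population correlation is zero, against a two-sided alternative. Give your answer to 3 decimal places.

1 − r² = 1 − 0.0729 = 0.9271;  √(1−r²) = 0.962860
√(n−2) = √6 = 2.449490
t = r·√(n−2)/√(1−r²) = 0.27 · 2.449490 / 0.962860 = 0.687

0.687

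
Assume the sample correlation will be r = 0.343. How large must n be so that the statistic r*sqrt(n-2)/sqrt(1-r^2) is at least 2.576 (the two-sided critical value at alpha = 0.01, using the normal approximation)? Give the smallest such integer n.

r√(n−2)/√(1−r²) ≥ 2.576  ⇔  n−2 ≥ (2.576)²·(1−r²)/r²
(1−r²)/r² = (1−0.117649)/0.117649 = 7.4999
n ≥ 2 + 6.635776·7.4999 = 2 + 49.7677 = 51.7677
⌈51.7677⌉ = 52

52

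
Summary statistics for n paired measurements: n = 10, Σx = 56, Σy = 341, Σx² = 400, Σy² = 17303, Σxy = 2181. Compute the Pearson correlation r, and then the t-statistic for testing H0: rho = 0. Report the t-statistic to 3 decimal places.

S_xy = nΣxy − ΣxΣy = 10·2181 − 56·341 = 21810 − 19096 = 2714
S_xx = nΣx² − (Σx)² = 10·400 − 56² = 4000 − 3136 = 864
S_yy = nΣy² − (Σy)² = 10·17303 − 341² = 173030 − 116281 = 56749
r = S_xy / √(S_xx·S_yy) = 2714 / √(864·56749) = 2714 / √49031136 = 2714 / 7002.2236 = 0.3876
t = r·√(n−2)/√(1−r²) = 0.3876·√8 / √(1−0.150234) = 1.096298 / 0.921828 = 1.189

1.189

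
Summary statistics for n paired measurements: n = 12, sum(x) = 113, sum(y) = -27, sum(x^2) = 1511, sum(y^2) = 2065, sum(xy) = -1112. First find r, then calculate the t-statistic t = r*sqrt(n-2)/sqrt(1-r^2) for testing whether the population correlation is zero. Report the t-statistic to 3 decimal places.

Numerator: nΣxy − (Σx)(Σy) = 12·(-1112) − (113)(-27) = -10293
Denominator: √[(nΣx²−(Σx)²)(nΣy²−(Σy)²)]
  nΣx²−(Σx)² = 12·1511 − 12769 = 5363;  nΣy²−(Σy)² = 12·2065 − 729 = 24051
  √(5363·24051) = √128985513 = 11357.1789
r = -10293 / 11357.1789 = -0.9063
t = r·√(n−2)/√(1−r²) = -0.9063·√10 / √(1−0.821380) = -2.865972 / 0.422635 = -6.781

-6.781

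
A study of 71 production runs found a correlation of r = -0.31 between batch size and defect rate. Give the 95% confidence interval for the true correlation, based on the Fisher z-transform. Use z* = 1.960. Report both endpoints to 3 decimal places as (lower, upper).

(-0.507, -0.083)

z_r = atanh(-0.31) = -0.320545;  SE = 1/√(n−3) = 1/√68 = 0.121268
z-limits: -0.320545 ± 1.960·0.121268 = -0.320545 ± 0.237685 = [-0.558230, -0.082860]
ρ-limits: (tanh -0.558230, tanh -0.082860) = (-0.507, -0.083)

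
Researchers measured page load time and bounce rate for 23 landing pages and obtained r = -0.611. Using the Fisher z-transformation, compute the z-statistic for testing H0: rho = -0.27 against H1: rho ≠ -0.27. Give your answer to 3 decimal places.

Fisher z: atanh(-0.611) = -0.710516, atanh(-0.27) = -0.276864
z = (z_r − z_0)·√(n−3) = (-0.710516 − (-0.276864))·√20 = -0.433652 · 4.472136 = -1.939

-1.939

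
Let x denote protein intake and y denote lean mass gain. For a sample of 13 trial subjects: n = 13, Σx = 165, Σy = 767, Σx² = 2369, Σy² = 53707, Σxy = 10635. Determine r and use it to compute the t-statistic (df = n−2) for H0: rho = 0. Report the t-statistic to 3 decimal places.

Numerator: nΣxy − (Σx)(Σy) = 13·10635 − (165)(767) = 11700
Denominator: √[(nΣx²−(Σx)²)(nΣy²−(Σy)²)]
  nΣx²−(Σx)² = 13·2369 − 27225 = 3572;  nΣy²−(Σy)² = 13·53707 − 588289 = 109902
  √(3572·109902) = √392569944 = 19813.3779
r = 11700 / 19813.3779 = 0.5905
t = r·√(n−2)/√(1−r²) = 0.5905·√11 / √(1−0.348690) = 1.958467 / 0.807038 = 2.427

2.427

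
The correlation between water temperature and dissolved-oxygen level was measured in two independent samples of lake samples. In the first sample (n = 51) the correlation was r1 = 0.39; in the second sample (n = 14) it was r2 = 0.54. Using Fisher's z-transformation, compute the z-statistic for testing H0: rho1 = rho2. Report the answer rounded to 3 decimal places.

Fisher z-transforms: z1 = atanh(0.39) = 0.411800, z2 = atanh(0.54) = 0.604156; difference d = -0.192356
Var(d) = 1/48 + 1/11 = 0.0208333 + 0.0909091 = 0.1117424
z = d/√Var(d) = -0.192356 / √0.1117424 = -0.192356 / 0.334279 = -0.575

-0.575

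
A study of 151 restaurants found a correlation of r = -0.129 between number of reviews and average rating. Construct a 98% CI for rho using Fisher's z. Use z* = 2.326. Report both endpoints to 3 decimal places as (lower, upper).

(-0.310, 0.061)

z_r = atanh(-0.129) = -0.129723;  SE = 1/√(n−3) = 1/√148 = 0.082199
z-limits: -0.129723 ± 2.326·0.082199 = -0.129723 ± 0.191195 = [-0.320918, 0.061472]
ρ-limits: (tanh -0.320918, tanh 0.061472) = (-0.310, 0.061)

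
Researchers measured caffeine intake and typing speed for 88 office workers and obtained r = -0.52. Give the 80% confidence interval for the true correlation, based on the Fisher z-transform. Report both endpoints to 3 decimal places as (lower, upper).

z_r = atanh(-0.52) = -0.576340;  SE = 1/√(n−3) = 1/√85 = 0.108465
z-limits: -0.576340 ± 1.282·0.108465 = -0.576340 ± 0.139052 = [-0.715392, -0.437288]
ρ-limits: (tanh -0.715392, tanh -0.437288) = (-0.614, -0.411)

(-0.614, -0.411)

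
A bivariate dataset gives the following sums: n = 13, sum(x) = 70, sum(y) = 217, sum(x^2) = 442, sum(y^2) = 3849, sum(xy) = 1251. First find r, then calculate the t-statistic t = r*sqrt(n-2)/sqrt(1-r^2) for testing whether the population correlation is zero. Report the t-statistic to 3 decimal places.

S_xy = nΣxy − ΣxΣy = 13·1251 − 70·217 = 16263 − 15190 = 1073
S_xx = nΣx² − (Σx)² = 13·442 − 70² = 5746 − 4900 = 846
S_yy = nΣy² − (Σy)² = 13·3849 − 217² = 50037 − 47089 = 2948
r = S_xy / √(S_xx·S_yy) = 1073 / √(846·2948) = 1073 / √2494008 = 1073 / 1579.2429 = 0.6794
t = r·√(n−2)/√(1−r²) = 0.6794·√11 / √(1−0.461584) = 2.253315 / 0.733768 = 3.071

3.071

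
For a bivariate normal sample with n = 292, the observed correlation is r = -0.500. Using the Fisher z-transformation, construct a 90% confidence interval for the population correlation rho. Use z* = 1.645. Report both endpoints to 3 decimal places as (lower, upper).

Fisher z: z_r = atanh(r) = ½·ln((1+(-0.500))/(1−(-0.500))) = -0.549306
SE(z) = 1/√(n−3) = 1/√289 = 0.058824
90% ⇒ z* = 1.645; margin = 1.645·0.058824 = 0.096765
CI on z-scale: (-0.646071, -0.452541)
Back-transform: tanh(-0.646071) = -0.569019, tanh(-0.452541) = -0.423985

(-0.569, -0.424)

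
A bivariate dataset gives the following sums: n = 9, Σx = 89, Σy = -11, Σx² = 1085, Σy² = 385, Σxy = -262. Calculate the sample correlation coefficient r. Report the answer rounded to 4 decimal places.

-0.5553

Numerator: nΣxy − (Σx)(Σy) = 9·(-262) − (89)(-11) = -1379
Denominator: √[(nΣx²−(Σx)²)(nΣy²−(Σy)²)]
  nΣx²−(Σx)² = 9·1085 − 7921 = 1844;  nΣy²−(Σy)² = 9·385 − 121 = 3344
  √(1844·3344) = √6166336 = 2483.2108
r = -1379 / 2483.2108 = -0.5553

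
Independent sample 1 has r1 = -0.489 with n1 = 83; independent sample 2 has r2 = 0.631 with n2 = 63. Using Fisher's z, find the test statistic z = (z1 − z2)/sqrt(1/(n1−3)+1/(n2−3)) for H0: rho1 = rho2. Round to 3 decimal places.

-7.482

Fisher z-transforms: z1 = atanh(-0.489) = -0.534745, z2 = atanh(0.631) = 0.743076; difference d = -1.277821
Var(d) = 1/80 + 1/60 = 0.0125000 + 0.0166667 = 0.0291667
z = d/√Var(d) = -1.277821 / √0.0291667 = -1.277821 / 0.170783 = -7.482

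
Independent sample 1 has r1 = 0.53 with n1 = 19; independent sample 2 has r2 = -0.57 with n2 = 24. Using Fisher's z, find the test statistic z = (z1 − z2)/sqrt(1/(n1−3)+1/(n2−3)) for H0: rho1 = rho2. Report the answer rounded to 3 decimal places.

Fisher z-transforms: z1 = atanh(0.53) = 0.590145, z2 = atanh(-0.57) = -0.647523; difference d = 1.237668
Var(d) = 1/16 + 1/21 = 0.0625000 + 0.0476190 = 0.1101190
z = d/√Var(d) = 1.237668 / √0.1101190 = 1.237668 / 0.331842 = 3.730

3.730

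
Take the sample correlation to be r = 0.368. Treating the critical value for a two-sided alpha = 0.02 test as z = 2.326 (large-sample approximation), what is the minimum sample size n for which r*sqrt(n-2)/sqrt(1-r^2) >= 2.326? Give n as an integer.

Need r·√(n−2)/√(1−r²) ≥ 2.326
√(n−2) ≥ 2.326·√(1−0.135424) / 0.368 = 2.326·0.929826 / 0.368 = 5.8771
n−2 ≥ 34.5403  ⇒  n ≥ 36.5403
Smallest integer n = 37

37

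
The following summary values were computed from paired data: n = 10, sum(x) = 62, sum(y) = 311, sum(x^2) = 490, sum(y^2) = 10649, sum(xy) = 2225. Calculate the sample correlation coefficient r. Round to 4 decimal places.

0.9241

S_xy = nΣxy − ΣxΣy = 10·2225 − 62·311 = 22250 − 19282 = 2968
S_xx = nΣx² − (Σx)² = 10·490 − 62² = 4900 − 3844 = 1056
S_yy = nΣy² − (Σy)² = 10·10649 − 311² = 106490 − 96721 = 9769
r = S_xy / √(S_xx·S_yy) = 2968 / √(1056·9769) = 2968 / √10316064 = 2968 / 3211.8630 = 0.9241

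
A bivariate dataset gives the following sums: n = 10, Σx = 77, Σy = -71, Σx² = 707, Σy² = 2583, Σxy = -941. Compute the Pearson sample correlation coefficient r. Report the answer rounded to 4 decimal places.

-0.8096

S_xy = nΣxy − ΣxΣy = 10·(-941) − 77·(-71) = -9410 − (-5467) = -3943
S_xx = nΣx² − (Σx)² = 10·707 − 77² = 7070 − 5929 = 1141
S_yy = nΣy² − (Σy)² = 10·2583 − (-71)² = 25830 − 5041 = 20789
r = S_xy / √(S_xx·S_yy) = -3943 / √(1141·20789) = -3943 / √23720249 = -3943 / 4870.3438 = -0.8096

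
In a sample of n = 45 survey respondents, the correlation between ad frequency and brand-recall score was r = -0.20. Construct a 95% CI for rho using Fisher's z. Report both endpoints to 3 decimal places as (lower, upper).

Fisher z: z_r = atanh(r) = ½·ln((1+(-0.20))/(1−(-0.20))) = -0.202733
SE(z) = 1/√(n−3) = 1/√42 = 0.154303
95% ⇒ z* = 1.960; margin = 1.960·0.154303 = 0.302434
CI on z-scale: (-0.505167, 0.099701)
Back-transform: tanh(-0.505167) = -0.466171, tanh(0.099701) = 0.099372

(-0.466, 0.099)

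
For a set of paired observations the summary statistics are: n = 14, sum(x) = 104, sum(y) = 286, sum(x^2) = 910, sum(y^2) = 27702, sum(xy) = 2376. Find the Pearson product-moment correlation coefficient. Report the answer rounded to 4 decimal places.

0.1451

Numerator: nΣxy − (Σx)(Σy) = 14·2376 − (104)(286) = 3520
Denominator: √[(nΣx²−(Σx)²)(nΣy²−(Σy)²)]
  nΣx²−(Σx)² = 14·910 − 10816 = 1924;  nΣy²−(Σy)² = 14·27702 − 81796 = 306032
  √(1924·306032) = √588805568 = 24265.3162
r = 3520 / 24265.3162 = 0.1451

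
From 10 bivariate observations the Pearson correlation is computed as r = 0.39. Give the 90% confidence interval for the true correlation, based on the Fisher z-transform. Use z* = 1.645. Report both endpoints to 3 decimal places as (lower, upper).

z_r = atanh(0.39) = 0.411800;  SE = 1/√(n−3) = 1/√7 = 0.377964
z-limits: 0.411800 ± 1.645·0.377964 = 0.411800 ± 0.621751 = [-0.209951, 1.033551]
ρ-limits: (tanh -0.209951, tanh 1.033551) = (-0.207, 0.775)

(-0.207, 0.775)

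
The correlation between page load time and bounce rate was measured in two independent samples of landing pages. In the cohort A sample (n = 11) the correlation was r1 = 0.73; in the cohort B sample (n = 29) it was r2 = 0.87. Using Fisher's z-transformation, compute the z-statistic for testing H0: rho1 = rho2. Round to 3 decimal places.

-1.000

z1 = atanh(0.73) = 0.928727,  z2 = atanh(0.87) = 1.333080
SE = √(1/(n1−3) + 1/(n2−3)) = √(1/8 + 1/26) = √(0.1250000 + 0.0384615) = √0.1634615 = 0.404304
z = (z1 − z2)/SE = (0.928727 − 1.333080) / 0.404304 = -0.404353 / 0.404304 = -1.000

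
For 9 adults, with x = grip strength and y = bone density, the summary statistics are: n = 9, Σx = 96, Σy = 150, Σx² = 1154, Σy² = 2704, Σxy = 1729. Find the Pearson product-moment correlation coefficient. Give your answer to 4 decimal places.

S_xy = nΣxy − ΣxΣy = 9·1729 − 96·150 = 15561 − 14400 = 1161
S_xx = nΣx² − (Σx)² = 9·1154 − 96² = 10386 − 9216 = 1170
S_yy = nΣy² − (Σy)² = 9·2704 − 150² = 24336 − 22500 = 1836
r = S_xy / √(S_xx·S_yy) = 1161 / √(1170·1836) = 1161 / √2148120 = 1161 / 1465.6466 = 0.7921

0.7921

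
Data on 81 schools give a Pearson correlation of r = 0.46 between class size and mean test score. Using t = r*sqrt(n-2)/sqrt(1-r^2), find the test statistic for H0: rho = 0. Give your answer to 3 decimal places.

4.605

t = r·√(n−2) / √(1−r²) with r = 0.46, n = 81
  = 0.46·√79 / √(1 − 0.2116)
  = 0.46·8.888194 / 0.887919
  = 4.088569 / 0.887919 = 4.605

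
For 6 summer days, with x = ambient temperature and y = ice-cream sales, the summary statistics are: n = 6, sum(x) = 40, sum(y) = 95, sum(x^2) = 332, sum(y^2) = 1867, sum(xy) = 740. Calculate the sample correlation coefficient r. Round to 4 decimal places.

Numerator: nΣxy − (Σx)(Σy) = 6·740 − (40)(95) = 640
Denominator: √[(nΣx²−(Σx)²)(nΣy²−(Σy)²)]
  nΣx²−(Σx)² = 6·332 − 1600 = 392;  nΣy²−(Σy)² = 6·1867 − 9025 = 2177
  √(392·2177) = √853384 = 923.7879
r = 640 / 923.7879 = 0.6928

0.6928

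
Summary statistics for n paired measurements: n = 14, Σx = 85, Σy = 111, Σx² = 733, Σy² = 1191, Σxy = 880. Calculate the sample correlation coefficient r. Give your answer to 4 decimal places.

Numerator: nΣxy − (Σx)(Σy) = 14·880 − (85)(111) = 2885
Denominator: √[(nΣx²−(Σx)²)(nΣy²−(Σy)²)]
  nΣx²−(Σx)² = 14·733 − 7225 = 3037;  nΣy²−(Σy)² = 14·1191 − 12321 = 4353
  √(3037·4353) = √13220061 = 3635.9402
r = 2885 / 3635.9402 = 0.7935

0.7935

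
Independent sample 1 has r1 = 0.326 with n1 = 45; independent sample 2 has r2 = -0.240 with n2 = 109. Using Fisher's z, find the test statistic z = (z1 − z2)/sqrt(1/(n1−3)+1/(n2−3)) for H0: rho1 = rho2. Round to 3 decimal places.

Fisher z-transforms: z1 = atanh(0.326) = 0.338346, z2 = atanh(-0.240) = -0.244774; difference d = 0.583120
Var(d) = 1/42 + 1/106 = 0.0238095 + 0.0094340 = 0.0332435
z = d/√Var(d) = 0.583120 / √0.0332435 = 0.583120 / 0.182328 = 3.198

3.198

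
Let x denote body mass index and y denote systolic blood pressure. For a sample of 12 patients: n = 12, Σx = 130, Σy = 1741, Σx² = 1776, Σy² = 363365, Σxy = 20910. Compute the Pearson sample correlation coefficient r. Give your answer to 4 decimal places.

S_xy = nΣxy − ΣxΣy = 12·20910 − 130·1741 = 250920 − 226330 = 24590
S_xx = nΣx² − (Σx)² = 12·1776 − 130² = 21312 − 16900 = 4412
S_yy = nΣy² − (Σy)² = 12·363365 − 1741² = 4360380 − 3031081 = 1329299
r = S_xy / √(S_xx·S_yy) = 24590 / √(4412·1329299) = 24590 / √5864867188 = 24590 / 76582.4209 = 0.3211

0.3211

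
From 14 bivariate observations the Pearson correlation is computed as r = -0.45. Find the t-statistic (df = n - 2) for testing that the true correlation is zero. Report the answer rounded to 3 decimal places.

-1.746

t = r·√(n−2) / √(1−r²) with r = -0.45, n = 14
  = -0.45·√12 / √(1 − 0.2025)
  = -0.45·3.464102 / 0.893029
  = -1.558846 / 0.893029 = -1.746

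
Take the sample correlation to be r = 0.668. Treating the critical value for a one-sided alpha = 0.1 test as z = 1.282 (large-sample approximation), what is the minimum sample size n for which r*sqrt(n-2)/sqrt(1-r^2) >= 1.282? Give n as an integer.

Need r·√(n−2)/√(1−r²) ≥ 1.282
√(n−2) ≥ 1.282·√(1−0.446224) / 0.668 = 1.282·0.744161 / 0.668 = 1.4282
n−2 ≥ 2.0398  ⇒  n ≥ 4.0398
Smallest integer n = 5

5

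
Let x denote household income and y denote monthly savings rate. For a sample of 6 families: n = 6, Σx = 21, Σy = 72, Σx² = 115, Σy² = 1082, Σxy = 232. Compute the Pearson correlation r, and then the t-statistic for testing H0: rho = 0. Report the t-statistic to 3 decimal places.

-0.430

S_xy = nΣxy − ΣxΣy = 6·232 − 21·72 = 1392 − 1512 = -120
S_xx = nΣx² − (Σx)² = 6·115 − 21² = 690 − 441 = 249
S_yy = nΣy² − (Σy)² = 6·1082 − 72² = 6492 − 5184 = 1308
r = S_xy / √(S_xx·S_yy) = -120 / √(249·1308) = -120 / √325692 = -120 / 570.6943 = -0.2103
t = r·√(n−2)/√(1−r²) = -0.2103·√4 / √(1−0.044226) = -0.420600 / 0.977637 = -0.430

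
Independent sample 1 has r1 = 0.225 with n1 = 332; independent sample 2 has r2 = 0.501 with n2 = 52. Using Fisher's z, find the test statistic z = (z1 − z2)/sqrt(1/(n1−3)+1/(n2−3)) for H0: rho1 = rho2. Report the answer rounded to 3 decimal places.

Fisher z-transforms: z1 = atanh(0.225) = 0.228917, z2 = atanh(0.501) = 0.550640; difference d = -0.321723
Var(d) = 1/329 + 1/49 = 0.0030395 + 0.0204082 = 0.0234477
z = d/√Var(d) = -0.321723 / √0.0234477 = -0.321723 / 0.153126 = -2.101

-2.101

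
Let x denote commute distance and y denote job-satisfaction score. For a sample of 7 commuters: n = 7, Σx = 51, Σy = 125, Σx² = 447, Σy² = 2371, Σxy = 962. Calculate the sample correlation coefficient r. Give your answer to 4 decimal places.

0.5011

S_xy = nΣxy − ΣxΣy = 7·962 − 51·125 = 6734 − 6375 = 359
S_xx = nΣx² − (Σx)² = 7·447 − 51² = 3129 − 2601 = 528
S_yy = nΣy² − (Σy)² = 7·2371 − 125² = 16597 − 15625 = 972
r = S_xy / √(S_xx·S_yy) = 359 / √(528·972) = 359 / √513216 = 359 / 716.3910 = 0.5011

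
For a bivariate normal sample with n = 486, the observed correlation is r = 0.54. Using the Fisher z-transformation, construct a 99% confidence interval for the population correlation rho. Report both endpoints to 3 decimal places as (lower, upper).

(0.452, 0.618)

Fisher z: z_r = atanh(r) = ½·ln((1+0.54)/(1−0.54)) = 0.604156
SE(z) = 1/√(n−3) = 1/√483 = 0.045502
99% ⇒ z* = 2.576; margin = 2.576·0.045502 = 0.117213
CI on z-scale: (0.486943, 0.721369)
Back-transform: tanh(0.486943) = 0.451787, tanh(0.721369) = 0.617757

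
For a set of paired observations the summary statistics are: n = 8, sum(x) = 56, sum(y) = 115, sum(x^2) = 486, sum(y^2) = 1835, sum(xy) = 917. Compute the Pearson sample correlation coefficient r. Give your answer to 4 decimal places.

S_xy = nΣxy − ΣxΣy = 8·917 − 56·115 = 7336 − 6440 = 896
S_xx = nΣx² − (Σx)² = 8·486 − 56² = 3888 − 3136 = 752
S_yy = nΣy² − (Σy)² = 8·1835 − 115² = 14680 − 13225 = 1455
r = S_xy / √(S_xx·S_yy) = 896 / √(752·1455) = 896 / √1094160 = 896 / 1046.0210 = 0.8566

0.8566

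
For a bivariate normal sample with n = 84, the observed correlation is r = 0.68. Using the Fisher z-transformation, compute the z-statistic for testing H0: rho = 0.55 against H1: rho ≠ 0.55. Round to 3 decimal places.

z_r = atanh(0.68) = 0.829114,  z_0 = atanh(0.55) = 0.618381
SE = 1/√(n−3) = 1/√81 = 0.111111
z = (z_r − z_0)/SE = (0.829114 − 0.618381) / 0.111111 = 0.210733 / 0.111111 = 1.897

1.897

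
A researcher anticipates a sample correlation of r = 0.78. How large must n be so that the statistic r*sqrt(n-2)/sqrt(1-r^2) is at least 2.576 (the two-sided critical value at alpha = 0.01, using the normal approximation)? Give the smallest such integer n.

Need r·√(n−2)/√(1−r²) ≥ 2.576
√(n−2) ≥ 2.576·√(1−0.6084) / 0.78 = 2.576·0.625780 / 0.78 = 2.0667
n−2 ≥ 4.2712  ⇒  n ≥ 6.2712
Smallest integer n = 7

7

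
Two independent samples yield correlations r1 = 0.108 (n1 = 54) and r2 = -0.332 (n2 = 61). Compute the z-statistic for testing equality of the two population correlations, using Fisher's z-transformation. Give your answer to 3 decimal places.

Fisher z-transforms: z1 = atanh(0.108) = 0.108423, z2 = atanh(-0.332) = -0.345074; difference d = 0.453497
Var(d) = 1/51 + 1/58 = 0.0196078 + 0.0172414 = 0.0368492
z = d/√Var(d) = 0.453497 / √0.0368492 = 0.453497 / 0.191961 = 2.362

2.362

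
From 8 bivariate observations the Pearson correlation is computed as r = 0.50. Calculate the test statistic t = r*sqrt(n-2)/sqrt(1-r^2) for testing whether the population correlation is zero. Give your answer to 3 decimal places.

1.414

1 − r² = 1 − 0.2500 = 0.7500;  √(1−r²) = 0.866025
√(n−2) = √6 = 2.449490
t = r·√(n−2)/√(1−r²) = 0.50 · 2.449490 / 0.866025 = 1.414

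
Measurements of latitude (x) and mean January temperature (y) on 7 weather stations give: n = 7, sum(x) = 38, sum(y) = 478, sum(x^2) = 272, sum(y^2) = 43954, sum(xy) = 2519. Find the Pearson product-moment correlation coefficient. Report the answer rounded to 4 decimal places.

-0.0880

Numerator: nΣxy − (Σx)(Σy) = 7·2519 − (38)(478) = -531
Denominator: √[(nΣx²−(Σx)²)(nΣy²−(Σy)²)]
  nΣx²−(Σx)² = 7·272 − 1444 = 460;  nΣy²−(Σy)² = 7·43954 − 228484 = 79194
  √(460·79194) = √36429240 = 6035.6640
r = -531 / 6035.6640 = -0.0880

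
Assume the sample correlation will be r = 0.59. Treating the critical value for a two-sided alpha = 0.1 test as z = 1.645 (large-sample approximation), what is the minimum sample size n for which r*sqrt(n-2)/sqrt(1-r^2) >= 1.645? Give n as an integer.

8

Need r·√(n−2)/√(1−r²) ≥ 1.645
√(n−2) ≥ 1.645·√(1−0.3481) / 0.59 = 1.645·0.807403 / 0.59 = 2.2511
n−2 ≥ 5.0675  ⇒  n ≥ 7.0675
Smallest integer n = 8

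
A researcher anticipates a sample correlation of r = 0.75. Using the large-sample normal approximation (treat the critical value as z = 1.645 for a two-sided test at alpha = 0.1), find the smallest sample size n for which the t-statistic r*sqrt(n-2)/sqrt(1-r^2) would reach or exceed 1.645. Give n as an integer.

Need r·√(n−2)/√(1−r²) ≥ 1.645
√(n−2) ≥ 1.645·√(1−0.5625) / 0.75 = 1.645·0.661438 / 0.75 = 1.4508
n−2 ≥ 2.1048  ⇒  n ≥ 4.1048
Smallest integer n = 5

5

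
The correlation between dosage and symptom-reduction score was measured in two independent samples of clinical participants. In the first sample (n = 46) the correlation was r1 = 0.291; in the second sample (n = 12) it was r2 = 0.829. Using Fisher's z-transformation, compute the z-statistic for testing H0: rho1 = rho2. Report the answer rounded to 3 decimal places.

-2.415

Fisher z-transforms: z1 = atanh(0.291) = 0.299658, z2 = atanh(0.829) = 1.184931; difference d = -0.885273
Var(d) = 1/43 + 1/9 = 0.0232558 + 0.1111111 = 0.1343669
z = d/√Var(d) = -0.885273 / √0.1343669 = -0.885273 / 0.366561 = -2.415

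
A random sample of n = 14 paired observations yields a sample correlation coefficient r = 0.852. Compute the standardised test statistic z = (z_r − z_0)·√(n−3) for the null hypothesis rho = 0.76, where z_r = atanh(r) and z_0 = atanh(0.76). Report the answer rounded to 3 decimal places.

0.886

z_r = atanh(0.852) = 1.263405,  z_0 = atanh(0.76) = 0.996215
SE = 1/√(n−3) = 1/√11 = 0.301511
z = (z_r − z_0)/SE = (1.263405 − 0.996215) / 0.301511 = 0.267190 / 0.301511 = 0.886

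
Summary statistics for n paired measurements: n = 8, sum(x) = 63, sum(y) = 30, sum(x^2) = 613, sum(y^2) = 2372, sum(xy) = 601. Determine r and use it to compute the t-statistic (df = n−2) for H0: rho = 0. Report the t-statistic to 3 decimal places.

Numerator: nΣxy − (Σx)(Σy) = 8·601 − (63)(30) = 2918
Denominator: √[(nΣx²−(Σx)²)(nΣy²−(Σy)²)]
  nΣx²−(Σx)² = 8·613 − 3969 = 935;  nΣy²−(Σy)² = 8·2372 − 900 = 18076
  √(935·18076) = √16901060 = 4111.0899
r = 2918 / 4111.0899 = 0.7098
t = r·√(n−2)/√(1−r²) = 0.7098·√6 / √(1−0.503816) = 1.738648 / 0.704403 = 2.468

2.468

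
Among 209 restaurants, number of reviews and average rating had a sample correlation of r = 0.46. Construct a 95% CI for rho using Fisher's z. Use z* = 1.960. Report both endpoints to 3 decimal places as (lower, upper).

z_r = atanh(0.46) = 0.497311;  SE = 1/√(n−3) = 1/√206 = 0.069673
z-limits: 0.497311 ± 1.960·0.069673 = 0.497311 ± 0.136559 = [0.360752, 0.633870]
ρ-limits: (tanh 0.360752, tanh 0.633870) = (0.346, 0.561)

(0.346, 0.561)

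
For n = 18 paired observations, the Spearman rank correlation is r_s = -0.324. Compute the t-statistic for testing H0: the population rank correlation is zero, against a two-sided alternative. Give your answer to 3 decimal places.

t = r_s·√(n−2) / √(1−r_s²) with r_s = -0.324, n = 18
  = -0.324·√16 / √(1 − 0.104976)
  = -0.324·4.000000 / 0.946057
  = -1.296000 / 0.946057 = -1.370

-1.370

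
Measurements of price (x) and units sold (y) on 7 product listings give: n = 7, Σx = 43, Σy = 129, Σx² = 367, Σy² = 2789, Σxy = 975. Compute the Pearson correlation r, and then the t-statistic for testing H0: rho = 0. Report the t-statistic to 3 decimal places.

Numerator: nΣxy − (Σx)(Σy) = 7·975 − (43)(129) = 1278
Denominator: √[(nΣx²−(Σx)²)(nΣy²−(Σy)²)]
  nΣx²−(Σx)² = 7·367 − 1849 = 720;  nΣy²−(Σy)² = 7·2789 − 16641 = 2882
  √(720·2882) = √2075040 = 1440.4999
r = 1278 / 1440.4999 = 0.8872
t = r·√(n−2)/√(1−r²) = 0.8872·√5 / √(1−0.787124) = 1.983840 / 0.461385 = 4.300

4.300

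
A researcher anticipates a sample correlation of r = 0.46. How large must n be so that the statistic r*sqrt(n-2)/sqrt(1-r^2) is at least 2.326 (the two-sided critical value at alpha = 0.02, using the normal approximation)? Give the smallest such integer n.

23

r√(n−2)/√(1−r²) ≥ 2.326  ⇔  n−2 ≥ (2.326)²·(1−r²)/r²
(1−r²)/r² = (1−0.2116)/0.2116 = 3.7259
n ≥ 2 + 5.410276·3.7259 = 2 + 20.1581 = 22.1581
⌈22.1581⌉ = 23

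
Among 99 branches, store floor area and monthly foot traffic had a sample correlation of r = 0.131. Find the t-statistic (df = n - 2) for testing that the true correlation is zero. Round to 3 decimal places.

1 − r² = 1 − 0.017161 = 0.982839;  √(1−r²) = 0.991382
√(n−2) = √97 = 9.848858
t = r·√(n−2)/√(1−r²) = 0.131 · 9.848858 / 0.991382 = 1.301

1.301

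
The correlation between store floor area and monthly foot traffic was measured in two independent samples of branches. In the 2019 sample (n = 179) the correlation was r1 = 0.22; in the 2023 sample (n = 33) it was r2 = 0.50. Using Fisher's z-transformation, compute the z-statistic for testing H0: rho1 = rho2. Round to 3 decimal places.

Fisher z-transforms: z1 = atanh(0.22) = 0.223656, z2 = atanh(0.50) = 0.549306; difference d = -0.325650
Var(d) = 1/176 + 1/30 = 0.0056818 + 0.0333333 = 0.0390151
z = d/√Var(d) = -0.325650 / √0.0390151 = -0.325650 / 0.197522 = -1.649

-1.649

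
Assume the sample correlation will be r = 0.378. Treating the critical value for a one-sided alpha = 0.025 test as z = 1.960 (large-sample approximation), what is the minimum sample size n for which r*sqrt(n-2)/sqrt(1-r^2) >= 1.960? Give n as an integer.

26

Need r·√(n−2)/√(1−r²) ≥ 1.960
√(n−2) ≥ 1.960·√(1−0.142884) / 0.378 = 1.960·0.925806 / 0.378 = 4.8005
n−2 ≥ 23.0448  ⇒  n ≥ 25.0448
Smallest integer n = 26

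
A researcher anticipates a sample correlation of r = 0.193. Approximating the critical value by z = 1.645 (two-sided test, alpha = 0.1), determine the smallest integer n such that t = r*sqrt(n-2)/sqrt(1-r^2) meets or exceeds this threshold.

r√(n−2)/√(1−r²) ≥ 1.645  ⇔  n−2 ≥ (1.645)²·(1−r²)/r²
(1−r²)/r² = (1−0.037249)/0.037249 = 25.8464
n ≥ 2 + 2.706025·25.8464 = 2 + 69.9410 = 71.9410
⌈71.9410⌉ = 72

72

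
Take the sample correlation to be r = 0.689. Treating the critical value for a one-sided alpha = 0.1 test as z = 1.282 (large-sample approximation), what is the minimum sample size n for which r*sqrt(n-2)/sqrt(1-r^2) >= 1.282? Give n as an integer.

4

r√(n−2)/√(1−r²) ≥ 1.282  ⇔  n−2 ≥ (1.282)²·(1−r²)/r²
(1−r²)/r² = (1−0.474721)/0.474721 = 1.1065
n ≥ 2 + 1.643524·1.1065 = 2 + 1.8186 = 3.8186
⌈3.8186⌉ = 4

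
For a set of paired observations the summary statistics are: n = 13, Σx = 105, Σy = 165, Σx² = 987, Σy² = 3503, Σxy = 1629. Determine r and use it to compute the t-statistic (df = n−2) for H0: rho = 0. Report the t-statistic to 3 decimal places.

2.992

S_xy = nΣxy − ΣxΣy = 13·1629 − 105·165 = 21177 − 17325 = 3852
S_xx = nΣx² − (Σx)² = 13·987 − 105² = 12831 − 11025 = 1806
S_yy = nΣy² − (Σy)² = 13·3503 − 165² = 45539 − 27225 = 18314
r = S_xy / √(S_xx·S_yy) = 3852 / √(1806·18314) = 3852 / √33075084 = 3852 / 5751.0942 = 0.6698
t = r·√(n−2)/√(1−r²) = 0.6698·√11 / √(1−0.448632) = 2.221475 / 0.742542 = 2.992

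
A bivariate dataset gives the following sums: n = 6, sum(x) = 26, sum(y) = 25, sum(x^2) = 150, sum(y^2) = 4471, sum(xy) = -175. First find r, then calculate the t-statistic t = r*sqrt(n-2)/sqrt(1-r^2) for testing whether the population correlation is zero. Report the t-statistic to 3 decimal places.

S_xy = nΣxy − ΣxΣy = 6·(-175) − 26·25 = -1050 − 650 = -1700
S_xx = nΣx² − (Σx)² = 6·150 − 26² = 900 − 676 = 224
S_yy = nΣy² − (Σy)² = 6·4471 − 25² = 26826 − 625 = 26201
r = S_xy / √(S_xx·S_yy) = -1700 / √(224·26201) = -1700 / √5869024 = -1700 / 2422.6069 = -0.7017
t = r·√(n−2)/√(1−r²) = -0.7017·√4 / √(1−0.492383) = -1.403400 / 0.712472 = -1.970

-1.970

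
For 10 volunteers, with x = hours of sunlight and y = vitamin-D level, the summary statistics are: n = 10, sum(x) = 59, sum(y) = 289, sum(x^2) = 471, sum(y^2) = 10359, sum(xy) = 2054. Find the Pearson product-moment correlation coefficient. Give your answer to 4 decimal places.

Numerator: nΣxy − (Σx)(Σy) = 10·2054 − (59)(289) = 3489
Denominator: √[(nΣx²−(Σx)²)(nΣy²−(Σy)²)]
  nΣx²−(Σx)² = 10·471 − 3481 = 1229;  nΣy²−(Σy)² = 10·10359 − 83521 = 20069
  √(1229·20069) = √24664801 = 4966.3670
r = 3489 / 4966.3670 = 0.7025

0.7025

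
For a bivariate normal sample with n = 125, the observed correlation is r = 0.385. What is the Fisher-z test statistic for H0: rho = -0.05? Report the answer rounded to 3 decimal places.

Fisher z: atanh(0.385) = 0.405917, atanh(-0.05) = -0.050042
z = (z_r − z_0)·√(n−3) = (0.405917 − (-0.050042))·√122 = 0.455959 · 11.045361 = 5.036

5.036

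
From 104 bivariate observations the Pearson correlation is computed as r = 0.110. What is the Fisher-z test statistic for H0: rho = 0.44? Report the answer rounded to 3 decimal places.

-3.636

z_r = atanh(0.110) = 0.110447,  z_0 = atanh(0.44) = 0.472231
SE = 1/√(n−3) = 1/√101 = 0.099504
z = (z_r − z_0)/SE = (0.110447 − 0.472231) / 0.099504 = -0.361784 / 0.099504 = -3.636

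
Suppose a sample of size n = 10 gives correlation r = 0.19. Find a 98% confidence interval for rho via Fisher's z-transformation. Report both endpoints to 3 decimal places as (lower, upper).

Fisher z: z_r = atanh(r) = ½·ln((1+0.19)/(1−0.19)) = 0.192337
SE(z) = 1/√(n−3) = 1/√7 = 0.377964
98% ⇒ z* = 2.326; margin = 2.326·0.377964 = 0.879144
CI on z-scale: (-0.686807, 1.071481)
Back-transform: tanh(-0.686807) = -0.595927, tanh(1.071481) = 0.790019

(-0.596, 0.790)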